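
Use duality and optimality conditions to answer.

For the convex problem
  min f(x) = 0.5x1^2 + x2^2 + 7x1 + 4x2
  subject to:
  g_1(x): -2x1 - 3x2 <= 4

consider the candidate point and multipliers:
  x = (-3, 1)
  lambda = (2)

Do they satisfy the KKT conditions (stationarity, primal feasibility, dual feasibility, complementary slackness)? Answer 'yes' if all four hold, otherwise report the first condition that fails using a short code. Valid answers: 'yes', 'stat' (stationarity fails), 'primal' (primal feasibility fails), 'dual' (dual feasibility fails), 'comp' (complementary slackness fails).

Gradient of f: grad f(x) = Q x + c = (4, 6)
Constraint values g_i(x) = a_i^T x - b_i:
  g_1((-3, 1)) = -1
Stationarity residual: grad f(x) + sum_i lambda_i a_i = (0, 0)
  -> stationarity OK
Primal feasibility (all g_i <= 0): OK
Dual feasibility (all lambda_i >= 0): OK
Complementary slackness (lambda_i * g_i(x) = 0 for all i): FAILS

Verdict: the first failing condition is complementary_slackness -> comp.

comp


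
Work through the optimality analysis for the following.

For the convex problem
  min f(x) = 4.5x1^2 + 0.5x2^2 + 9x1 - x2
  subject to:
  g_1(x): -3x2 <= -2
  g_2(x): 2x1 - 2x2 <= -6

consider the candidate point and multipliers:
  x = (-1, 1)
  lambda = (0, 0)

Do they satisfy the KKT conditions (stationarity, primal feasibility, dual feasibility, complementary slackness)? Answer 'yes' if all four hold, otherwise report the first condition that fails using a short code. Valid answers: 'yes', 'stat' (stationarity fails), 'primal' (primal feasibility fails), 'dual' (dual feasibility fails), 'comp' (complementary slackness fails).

Gradient of f: grad f(x) = Q x + c = (0, 0)
Constraint values g_i(x) = a_i^T x - b_i:
  g_1((-1, 1)) = -1
  g_2((-1, 1)) = 2
Stationarity residual: grad f(x) + sum_i lambda_i a_i = (0, 0)
  -> stationarity OK
Primal feasibility (all g_i <= 0): FAILS
Dual feasibility (all lambda_i >= 0): OK
Complementary slackness (lambda_i * g_i(x) = 0 for all i): OK

Verdict: the first failing condition is primal_feasibility -> primal.

primal


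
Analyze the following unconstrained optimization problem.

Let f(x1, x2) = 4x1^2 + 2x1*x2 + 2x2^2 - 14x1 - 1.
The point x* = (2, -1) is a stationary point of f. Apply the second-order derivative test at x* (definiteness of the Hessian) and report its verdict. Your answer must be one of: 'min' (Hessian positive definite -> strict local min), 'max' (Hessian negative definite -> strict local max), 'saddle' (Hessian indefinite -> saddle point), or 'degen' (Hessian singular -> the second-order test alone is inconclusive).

Compute the Hessian H = grad^2 f:
  H = [[8, 2], [2, 4]]
Verify stationarity: grad f(x*) = H x* + g = (0, 0).
Eigenvalues of H: 3.1716, 8.8284.
Both eigenvalues > 0, so H is positive definite -> x* is a strict local min.

min


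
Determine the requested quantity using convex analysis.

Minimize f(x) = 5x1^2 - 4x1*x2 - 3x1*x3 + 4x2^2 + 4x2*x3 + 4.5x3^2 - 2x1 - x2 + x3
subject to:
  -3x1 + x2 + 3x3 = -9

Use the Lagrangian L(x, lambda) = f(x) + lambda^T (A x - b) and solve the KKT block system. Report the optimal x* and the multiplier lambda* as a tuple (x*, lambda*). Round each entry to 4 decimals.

Form the Lagrangian:
  L(x, lambda) = (1/2) x^T Q x + c^T x + lambda^T (A x - b)
Stationarity (grad_x L = 0): Q x + c + A^T lambda = 0.
Primal feasibility: A x = b.

This gives the KKT block system:
  [ Q   A^T ] [ x     ]   [-c ]
  [ A    0  ] [ lambda ] = [ b ]

Solving the linear system:
  x*      = (1.6468, 1.2043, -1.7546)
  lambda* = (4.9716)
  f(x*)   = 19.2461

x* = (1.6468, 1.2043, -1.7546), lambda* = (4.9716)


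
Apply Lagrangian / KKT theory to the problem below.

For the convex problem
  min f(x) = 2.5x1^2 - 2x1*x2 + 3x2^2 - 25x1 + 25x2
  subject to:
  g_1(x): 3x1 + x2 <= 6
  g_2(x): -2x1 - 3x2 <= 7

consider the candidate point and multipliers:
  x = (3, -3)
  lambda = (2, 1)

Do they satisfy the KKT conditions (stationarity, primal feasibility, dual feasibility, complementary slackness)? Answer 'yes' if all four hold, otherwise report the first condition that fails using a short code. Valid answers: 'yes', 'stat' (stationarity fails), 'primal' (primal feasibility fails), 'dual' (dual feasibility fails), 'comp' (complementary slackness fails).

Gradient of f: grad f(x) = Q x + c = (-4, 1)
Constraint values g_i(x) = a_i^T x - b_i:
  g_1((3, -3)) = 0
  g_2((3, -3)) = -4
Stationarity residual: grad f(x) + sum_i lambda_i a_i = (0, 0)
  -> stationarity OK
Primal feasibility (all g_i <= 0): OK
Dual feasibility (all lambda_i >= 0): OK
Complementary slackness (lambda_i * g_i(x) = 0 for all i): FAILS

Verdict: the first failing condition is complementary_slackness -> comp.

comp


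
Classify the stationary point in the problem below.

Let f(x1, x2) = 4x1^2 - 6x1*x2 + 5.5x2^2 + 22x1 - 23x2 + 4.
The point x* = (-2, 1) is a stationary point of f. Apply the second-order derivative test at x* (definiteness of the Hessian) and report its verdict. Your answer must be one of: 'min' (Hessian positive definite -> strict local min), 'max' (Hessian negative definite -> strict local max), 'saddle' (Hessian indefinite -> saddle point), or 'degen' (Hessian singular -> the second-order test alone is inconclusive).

Compute the Hessian H = grad^2 f:
  H = [[8, -6], [-6, 11]]
Verify stationarity: grad f(x*) = H x* + g = (0, 0).
Eigenvalues of H: 3.3153, 15.6847.
Both eigenvalues > 0, so H is positive definite -> x* is a strict local min.

min


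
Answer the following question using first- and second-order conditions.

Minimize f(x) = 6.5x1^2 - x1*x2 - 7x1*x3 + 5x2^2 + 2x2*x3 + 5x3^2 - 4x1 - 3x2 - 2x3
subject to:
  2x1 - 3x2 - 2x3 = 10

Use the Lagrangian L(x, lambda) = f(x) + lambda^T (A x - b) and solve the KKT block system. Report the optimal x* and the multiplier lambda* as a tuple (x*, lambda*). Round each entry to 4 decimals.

Form the Lagrangian:
  L(x, lambda) = (1/2) x^T Q x + c^T x + lambda^T (A x - b)
Stationarity (grad_x L = 0): Q x + c + A^T lambda = 0.
Primal feasibility: A x = b.

This gives the KKT block system:
  [ Q   A^T ] [ x     ]   [-c ]
  [ A    0  ] [ lambda ] = [ b ]

Solving the linear system:
  x*      = (1.4541, -2.2608, -0.1547)
  lambda* = (-9.1238)
  f(x*)   = 46.2564

x* = (1.4541, -2.2608, -0.1547), lambda* = (-9.1238)


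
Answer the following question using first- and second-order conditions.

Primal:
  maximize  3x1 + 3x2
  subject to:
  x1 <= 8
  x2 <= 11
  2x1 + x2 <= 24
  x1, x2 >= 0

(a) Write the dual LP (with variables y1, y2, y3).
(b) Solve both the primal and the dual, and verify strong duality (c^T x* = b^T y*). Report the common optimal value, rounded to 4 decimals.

The standard primal-dual pair for 'max c^T x s.t. A x <= b, x >= 0' is:
  Dual:  min b^T y  s.t.  A^T y >= c,  y >= 0.

So the dual LP is:
  minimize  8y1 + 11y2 + 24y3
  subject to:
    y1 + 2y3 >= 3
    y2 + y3 >= 3
    y1, y2, y3 >= 0

Solving the primal: x* = (6.5, 11).
  primal value c^T x* = 52.5.
Solving the dual: y* = (0, 1.5, 1.5).
  dual value b^T y* = 52.5.
Strong duality: c^T x* = b^T y*. Confirmed.

52.5


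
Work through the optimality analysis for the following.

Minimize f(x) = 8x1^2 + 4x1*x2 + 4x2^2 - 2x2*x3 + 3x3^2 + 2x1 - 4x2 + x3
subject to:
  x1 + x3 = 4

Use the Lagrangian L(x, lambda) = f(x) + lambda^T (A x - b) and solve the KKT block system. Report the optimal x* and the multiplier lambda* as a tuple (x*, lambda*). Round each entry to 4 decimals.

Form the Lagrangian:
  L(x, lambda) = (1/2) x^T Q x + c^T x + lambda^T (A x - b)
Stationarity (grad_x L = 0): Q x + c + A^T lambda = 0.
Primal feasibility: A x = b.

This gives the KKT block system:
  [ Q   A^T ] [ x     ]   [-c ]
  [ A    0  ] [ lambda ] = [ b ]

Solving the linear system:
  x*      = (0.8, 0.9, 3.2)
  lambda* = (-18.4)
  f(x*)   = 37.4

x* = (0.8, 0.9, 3.2), lambda* = (-18.4)


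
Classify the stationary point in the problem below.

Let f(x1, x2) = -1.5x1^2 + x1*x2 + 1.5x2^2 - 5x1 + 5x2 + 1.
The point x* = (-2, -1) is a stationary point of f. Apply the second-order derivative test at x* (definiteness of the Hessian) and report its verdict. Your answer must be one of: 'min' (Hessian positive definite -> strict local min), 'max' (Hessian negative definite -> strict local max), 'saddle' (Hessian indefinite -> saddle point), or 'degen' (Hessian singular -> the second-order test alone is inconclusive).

Compute the Hessian H = grad^2 f:
  H = [[-3, 1], [1, 3]]
Verify stationarity: grad f(x*) = H x* + g = (0, 0).
Eigenvalues of H: -3.1623, 3.1623.
Eigenvalues have mixed signs, so H is indefinite -> x* is a saddle point.

saddle


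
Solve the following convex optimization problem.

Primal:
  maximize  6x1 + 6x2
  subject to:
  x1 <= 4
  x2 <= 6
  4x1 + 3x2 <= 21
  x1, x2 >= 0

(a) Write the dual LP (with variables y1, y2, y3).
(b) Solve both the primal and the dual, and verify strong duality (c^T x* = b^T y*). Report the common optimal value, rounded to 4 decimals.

The standard primal-dual pair for 'max c^T x s.t. A x <= b, x >= 0' is:
  Dual:  min b^T y  s.t.  A^T y >= c,  y >= 0.

So the dual LP is:
  minimize  4y1 + 6y2 + 21y3
  subject to:
    y1 + 4y3 >= 6
    y2 + 3y3 >= 6
    y1, y2, y3 >= 0

Solving the primal: x* = (0.75, 6).
  primal value c^T x* = 40.5.
Solving the dual: y* = (0, 1.5, 1.5).
  dual value b^T y* = 40.5.
Strong duality: c^T x* = b^T y*. Confirmed.

40.5


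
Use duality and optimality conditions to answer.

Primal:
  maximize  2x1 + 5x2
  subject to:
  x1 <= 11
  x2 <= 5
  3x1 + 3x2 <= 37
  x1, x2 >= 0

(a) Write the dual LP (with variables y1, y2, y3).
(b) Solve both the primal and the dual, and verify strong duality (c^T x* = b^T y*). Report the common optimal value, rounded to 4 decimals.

The standard primal-dual pair for 'max c^T x s.t. A x <= b, x >= 0' is:
  Dual:  min b^T y  s.t.  A^T y >= c,  y >= 0.

So the dual LP is:
  minimize  11y1 + 5y2 + 37y3
  subject to:
    y1 + 3y3 >= 2
    y2 + 3y3 >= 5
    y1, y2, y3 >= 0

Solving the primal: x* = (7.3333, 5).
  primal value c^T x* = 39.6667.
Solving the dual: y* = (0, 3, 0.6667).
  dual value b^T y* = 39.6667.
Strong duality: c^T x* = b^T y*. Confirmed.

39.6667


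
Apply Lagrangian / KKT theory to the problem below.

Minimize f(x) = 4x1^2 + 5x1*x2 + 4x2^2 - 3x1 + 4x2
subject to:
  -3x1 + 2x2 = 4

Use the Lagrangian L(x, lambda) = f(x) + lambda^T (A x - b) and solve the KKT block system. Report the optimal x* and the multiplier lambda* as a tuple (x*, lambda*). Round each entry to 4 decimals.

Form the Lagrangian:
  L(x, lambda) = (1/2) x^T Q x + c^T x + lambda^T (A x - b)
Stationarity (grad_x L = 0): Q x + c + A^T lambda = 0.
Primal feasibility: A x = b.

This gives the KKT block system:
  [ Q   A^T ] [ x     ]   [-c ]
  [ A    0  ] [ lambda ] = [ b ]

Solving the linear system:
  x*      = (-0.9024, 0.6463)
  lambda* = (-2.3293)
  f(x*)   = 7.3049

x* = (-0.9024, 0.6463), lambda* = (-2.3293)


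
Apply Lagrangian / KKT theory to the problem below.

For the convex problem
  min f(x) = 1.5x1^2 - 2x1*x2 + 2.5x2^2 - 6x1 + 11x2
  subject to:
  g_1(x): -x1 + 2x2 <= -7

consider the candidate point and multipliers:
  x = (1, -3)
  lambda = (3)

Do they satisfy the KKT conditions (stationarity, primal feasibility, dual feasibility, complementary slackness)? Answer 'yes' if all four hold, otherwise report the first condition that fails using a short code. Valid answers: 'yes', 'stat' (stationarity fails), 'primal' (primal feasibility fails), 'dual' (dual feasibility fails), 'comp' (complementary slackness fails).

Gradient of f: grad f(x) = Q x + c = (3, -6)
Constraint values g_i(x) = a_i^T x - b_i:
  g_1((1, -3)) = 0
Stationarity residual: grad f(x) + sum_i lambda_i a_i = (0, 0)
  -> stationarity OK
Primal feasibility (all g_i <= 0): OK
Dual feasibility (all lambda_i >= 0): OK
Complementary slackness (lambda_i * g_i(x) = 0 for all i): OK

Verdict: yes, KKT holds.

yes


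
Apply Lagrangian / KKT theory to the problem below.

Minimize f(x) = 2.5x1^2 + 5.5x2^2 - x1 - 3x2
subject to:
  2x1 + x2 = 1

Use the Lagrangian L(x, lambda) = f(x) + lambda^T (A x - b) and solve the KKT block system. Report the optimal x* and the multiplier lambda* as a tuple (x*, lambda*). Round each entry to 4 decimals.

Form the Lagrangian:
  L(x, lambda) = (1/2) x^T Q x + c^T x + lambda^T (A x - b)
Stationarity (grad_x L = 0): Q x + c + A^T lambda = 0.
Primal feasibility: A x = b.

This gives the KKT block system:
  [ Q   A^T ] [ x     ]   [-c ]
  [ A    0  ] [ lambda ] = [ b ]

Solving the linear system:
  x*      = (0.3469, 0.3061)
  lambda* = (-0.3673)
  f(x*)   = -0.449

x* = (0.3469, 0.3061), lambda* = (-0.3673)


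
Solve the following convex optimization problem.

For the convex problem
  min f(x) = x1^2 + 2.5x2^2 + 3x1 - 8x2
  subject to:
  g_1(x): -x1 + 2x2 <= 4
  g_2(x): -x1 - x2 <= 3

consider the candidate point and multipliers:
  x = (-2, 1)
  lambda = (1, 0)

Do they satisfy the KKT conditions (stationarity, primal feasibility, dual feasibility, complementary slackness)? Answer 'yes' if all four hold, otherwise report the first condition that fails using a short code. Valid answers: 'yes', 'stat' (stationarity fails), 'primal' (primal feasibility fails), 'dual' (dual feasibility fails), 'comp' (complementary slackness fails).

Gradient of f: grad f(x) = Q x + c = (-1, -3)
Constraint values g_i(x) = a_i^T x - b_i:
  g_1((-2, 1)) = 0
  g_2((-2, 1)) = -2
Stationarity residual: grad f(x) + sum_i lambda_i a_i = (-2, -1)
  -> stationarity FAILS
Primal feasibility (all g_i <= 0): OK
Dual feasibility (all lambda_i >= 0): OK
Complementary slackness (lambda_i * g_i(x) = 0 for all i): OK

Verdict: the first failing condition is stationarity -> stat.

stat


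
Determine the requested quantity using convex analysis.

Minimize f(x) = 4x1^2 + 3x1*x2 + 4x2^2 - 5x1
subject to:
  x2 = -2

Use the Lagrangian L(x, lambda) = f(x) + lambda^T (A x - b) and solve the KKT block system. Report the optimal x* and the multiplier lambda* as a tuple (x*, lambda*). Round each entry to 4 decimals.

Form the Lagrangian:
  L(x, lambda) = (1/2) x^T Q x + c^T x + lambda^T (A x - b)
Stationarity (grad_x L = 0): Q x + c + A^T lambda = 0.
Primal feasibility: A x = b.

This gives the KKT block system:
  [ Q   A^T ] [ x     ]   [-c ]
  [ A    0  ] [ lambda ] = [ b ]

Solving the linear system:
  x*      = (1.375, -2)
  lambda* = (11.875)
  f(x*)   = 8.4375

x* = (1.375, -2), lambda* = (11.875)


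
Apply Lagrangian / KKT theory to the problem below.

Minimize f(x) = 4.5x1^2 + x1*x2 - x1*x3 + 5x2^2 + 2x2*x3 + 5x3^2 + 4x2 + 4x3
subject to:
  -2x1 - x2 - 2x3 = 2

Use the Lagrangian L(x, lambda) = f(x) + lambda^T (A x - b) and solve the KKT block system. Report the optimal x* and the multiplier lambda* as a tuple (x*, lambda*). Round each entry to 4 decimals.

Form the Lagrangian:
  L(x, lambda) = (1/2) x^T Q x + c^T x + lambda^T (A x - b)
Stationarity (grad_x L = 0): Q x + c + A^T lambda = 0.
Primal feasibility: A x = b.

This gives the KKT block system:
  [ Q   A^T ] [ x     ]   [-c ]
  [ A    0  ] [ lambda ] = [ b ]

Solving the linear system:
  x*      = (-0.2547, -0.367, -0.5618)
  lambda* = (-1.0487)
  f(x*)   = -0.809

x* = (-0.2547, -0.367, -0.5618), lambda* = (-1.0487)


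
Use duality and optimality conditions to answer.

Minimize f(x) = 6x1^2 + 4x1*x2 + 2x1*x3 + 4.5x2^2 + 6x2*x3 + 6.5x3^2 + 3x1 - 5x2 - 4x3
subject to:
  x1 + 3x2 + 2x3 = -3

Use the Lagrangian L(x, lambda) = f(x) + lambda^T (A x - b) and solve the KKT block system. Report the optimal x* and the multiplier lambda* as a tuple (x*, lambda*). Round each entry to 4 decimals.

Form the Lagrangian:
  L(x, lambda) = (1/2) x^T Q x + c^T x + lambda^T (A x - b)
Stationarity (grad_x L = 0): Q x + c + A^T lambda = 0.
Primal feasibility: A x = b.

This gives the KKT block system:
  [ Q   A^T ] [ x     ]   [-c ]
  [ A    0  ] [ lambda ] = [ b ]

Solving the linear system:
  x*      = (-0.3517, -0.9148, 0.048)
  lambda* = (4.7839)
  f(x*)   = 8.8391

x* = (-0.3517, -0.9148, 0.048), lambda* = (4.7839)


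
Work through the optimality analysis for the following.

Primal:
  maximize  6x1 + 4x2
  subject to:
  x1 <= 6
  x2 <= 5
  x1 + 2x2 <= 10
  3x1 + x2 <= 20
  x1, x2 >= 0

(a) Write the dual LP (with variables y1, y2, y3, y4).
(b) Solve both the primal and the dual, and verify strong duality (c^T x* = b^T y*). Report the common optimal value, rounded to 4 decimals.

The standard primal-dual pair for 'max c^T x s.t. A x <= b, x >= 0' is:
  Dual:  min b^T y  s.t.  A^T y >= c,  y >= 0.

So the dual LP is:
  minimize  6y1 + 5y2 + 10y3 + 20y4
  subject to:
    y1 + y3 + 3y4 >= 6
    y2 + 2y3 + y4 >= 4
    y1, y2, y3, y4 >= 0

Solving the primal: x* = (6, 2).
  primal value c^T x* = 44.
Solving the dual: y* = (0, 0, 1.2, 1.6).
  dual value b^T y* = 44.
Strong duality: c^T x* = b^T y*. Confirmed.

44


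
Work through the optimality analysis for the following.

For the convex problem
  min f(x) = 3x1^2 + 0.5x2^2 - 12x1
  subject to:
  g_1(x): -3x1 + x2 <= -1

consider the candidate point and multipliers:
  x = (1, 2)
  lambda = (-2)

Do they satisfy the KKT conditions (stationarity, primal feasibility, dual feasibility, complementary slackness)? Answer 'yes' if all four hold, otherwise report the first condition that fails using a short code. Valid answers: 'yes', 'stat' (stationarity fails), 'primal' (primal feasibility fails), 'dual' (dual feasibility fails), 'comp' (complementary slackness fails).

Gradient of f: grad f(x) = Q x + c = (-6, 2)
Constraint values g_i(x) = a_i^T x - b_i:
  g_1((1, 2)) = 0
Stationarity residual: grad f(x) + sum_i lambda_i a_i = (0, 0)
  -> stationarity OK
Primal feasibility (all g_i <= 0): OK
Dual feasibility (all lambda_i >= 0): FAILS
Complementary slackness (lambda_i * g_i(x) = 0 for all i): OK

Verdict: the first failing condition is dual_feasibility -> dual.

dual


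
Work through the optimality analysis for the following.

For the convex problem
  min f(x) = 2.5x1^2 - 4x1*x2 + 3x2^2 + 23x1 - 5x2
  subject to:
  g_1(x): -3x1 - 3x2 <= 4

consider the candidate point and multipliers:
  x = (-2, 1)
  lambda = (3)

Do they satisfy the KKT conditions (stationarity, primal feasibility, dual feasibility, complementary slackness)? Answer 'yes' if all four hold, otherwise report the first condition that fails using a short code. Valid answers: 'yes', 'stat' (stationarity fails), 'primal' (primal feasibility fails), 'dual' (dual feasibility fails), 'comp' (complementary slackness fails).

Gradient of f: grad f(x) = Q x + c = (9, 9)
Constraint values g_i(x) = a_i^T x - b_i:
  g_1((-2, 1)) = -1
Stationarity residual: grad f(x) + sum_i lambda_i a_i = (0, 0)
  -> stationarity OK
Primal feasibility (all g_i <= 0): OK
Dual feasibility (all lambda_i >= 0): OK
Complementary slackness (lambda_i * g_i(x) = 0 for all i): FAILS

Verdict: the first failing condition is complementary_slackness -> comp.

comp


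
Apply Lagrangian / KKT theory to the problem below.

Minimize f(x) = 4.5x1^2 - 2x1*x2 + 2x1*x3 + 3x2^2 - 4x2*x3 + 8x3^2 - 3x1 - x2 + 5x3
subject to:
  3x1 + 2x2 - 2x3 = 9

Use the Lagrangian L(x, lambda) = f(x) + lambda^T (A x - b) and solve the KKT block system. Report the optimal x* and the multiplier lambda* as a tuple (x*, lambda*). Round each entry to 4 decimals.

Form the Lagrangian:
  L(x, lambda) = (1/2) x^T Q x + c^T x + lambda^T (A x - b)
Stationarity (grad_x L = 0): Q x + c + A^T lambda = 0.
Primal feasibility: A x = b.

This gives the KKT block system:
  [ Q   A^T ] [ x     ]   [-c ]
  [ A    0  ] [ lambda ] = [ b ]

Solving the linear system:
  x*      = (1.7308, 1.3462, -0.5577)
  lambda* = (-2.9231)
  f(x*)   = 8.4904

x* = (1.7308, 1.3462, -0.5577), lambda* = (-2.9231)


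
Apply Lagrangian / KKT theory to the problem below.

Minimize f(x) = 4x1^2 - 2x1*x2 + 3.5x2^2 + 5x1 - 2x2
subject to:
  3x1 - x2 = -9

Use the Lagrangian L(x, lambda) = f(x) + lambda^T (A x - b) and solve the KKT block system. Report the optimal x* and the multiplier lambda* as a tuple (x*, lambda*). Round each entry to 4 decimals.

Form the Lagrangian:
  L(x, lambda) = (1/2) x^T Q x + c^T x + lambda^T (A x - b)
Stationarity (grad_x L = 0): Q x + c + A^T lambda = 0.
Primal feasibility: A x = b.

This gives the KKT block system:
  [ Q   A^T ] [ x     ]   [-c ]
  [ A    0  ] [ lambda ] = [ b ]

Solving the linear system:
  x*      = (-2.8814, 0.3559)
  lambda* = (6.2542)
  f(x*)   = 20.5847

x* = (-2.8814, 0.3559), lambda* = (6.2542)


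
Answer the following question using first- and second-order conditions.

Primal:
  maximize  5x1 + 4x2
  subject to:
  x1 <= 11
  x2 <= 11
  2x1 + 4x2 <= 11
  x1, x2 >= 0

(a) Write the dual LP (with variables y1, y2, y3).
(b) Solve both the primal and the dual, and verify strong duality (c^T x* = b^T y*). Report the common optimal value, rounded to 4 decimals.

The standard primal-dual pair for 'max c^T x s.t. A x <= b, x >= 0' is:
  Dual:  min b^T y  s.t.  A^T y >= c,  y >= 0.

So the dual LP is:
  minimize  11y1 + 11y2 + 11y3
  subject to:
    y1 + 2y3 >= 5
    y2 + 4y3 >= 4
    y1, y2, y3 >= 0

Solving the primal: x* = (5.5, 0).
  primal value c^T x* = 27.5.
Solving the dual: y* = (0, 0, 2.5).
  dual value b^T y* = 27.5.
Strong duality: c^T x* = b^T y*. Confirmed.

27.5


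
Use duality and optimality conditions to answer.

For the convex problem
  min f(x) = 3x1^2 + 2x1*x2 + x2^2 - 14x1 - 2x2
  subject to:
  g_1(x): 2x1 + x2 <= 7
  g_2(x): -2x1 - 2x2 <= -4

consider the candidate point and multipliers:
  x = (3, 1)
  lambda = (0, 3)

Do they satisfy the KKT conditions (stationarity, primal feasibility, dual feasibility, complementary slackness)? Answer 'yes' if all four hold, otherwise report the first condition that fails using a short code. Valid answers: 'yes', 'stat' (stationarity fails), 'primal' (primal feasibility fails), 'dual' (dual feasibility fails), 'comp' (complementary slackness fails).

Gradient of f: grad f(x) = Q x + c = (6, 6)
Constraint values g_i(x) = a_i^T x - b_i:
  g_1((3, 1)) = 0
  g_2((3, 1)) = -4
Stationarity residual: grad f(x) + sum_i lambda_i a_i = (0, 0)
  -> stationarity OK
Primal feasibility (all g_i <= 0): OK
Dual feasibility (all lambda_i >= 0): OK
Complementary slackness (lambda_i * g_i(x) = 0 for all i): FAILS

Verdict: the first failing condition is complementary_slackness -> comp.

comp


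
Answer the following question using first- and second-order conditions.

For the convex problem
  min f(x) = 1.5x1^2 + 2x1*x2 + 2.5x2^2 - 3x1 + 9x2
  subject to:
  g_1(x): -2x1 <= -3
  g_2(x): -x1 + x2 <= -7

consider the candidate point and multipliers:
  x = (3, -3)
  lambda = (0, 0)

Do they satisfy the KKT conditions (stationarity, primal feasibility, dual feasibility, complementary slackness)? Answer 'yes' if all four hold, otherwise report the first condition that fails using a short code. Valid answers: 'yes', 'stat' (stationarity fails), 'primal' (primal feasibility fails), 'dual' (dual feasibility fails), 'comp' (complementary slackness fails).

Gradient of f: grad f(x) = Q x + c = (0, 0)
Constraint values g_i(x) = a_i^T x - b_i:
  g_1((3, -3)) = -3
  g_2((3, -3)) = 1
Stationarity residual: grad f(x) + sum_i lambda_i a_i = (0, 0)
  -> stationarity OK
Primal feasibility (all g_i <= 0): FAILS
Dual feasibility (all lambda_i >= 0): OK
Complementary slackness (lambda_i * g_i(x) = 0 for all i): OK

Verdict: the first failing condition is primal_feasibility -> primal.

primal


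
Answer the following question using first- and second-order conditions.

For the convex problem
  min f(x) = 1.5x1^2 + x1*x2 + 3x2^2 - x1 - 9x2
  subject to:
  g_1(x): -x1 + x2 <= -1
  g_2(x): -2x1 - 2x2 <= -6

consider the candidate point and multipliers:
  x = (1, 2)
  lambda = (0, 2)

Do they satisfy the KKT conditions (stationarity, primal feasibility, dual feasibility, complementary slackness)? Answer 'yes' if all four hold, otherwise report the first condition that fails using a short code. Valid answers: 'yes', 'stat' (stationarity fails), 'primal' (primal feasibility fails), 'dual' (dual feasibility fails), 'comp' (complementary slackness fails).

Gradient of f: grad f(x) = Q x + c = (4, 4)
Constraint values g_i(x) = a_i^T x - b_i:
  g_1((1, 2)) = 2
  g_2((1, 2)) = 0
Stationarity residual: grad f(x) + sum_i lambda_i a_i = (0, 0)
  -> stationarity OK
Primal feasibility (all g_i <= 0): FAILS
Dual feasibility (all lambda_i >= 0): OK
Complementary slackness (lambda_i * g_i(x) = 0 for all i): OK

Verdict: the first failing condition is primal_feasibility -> primal.

primal


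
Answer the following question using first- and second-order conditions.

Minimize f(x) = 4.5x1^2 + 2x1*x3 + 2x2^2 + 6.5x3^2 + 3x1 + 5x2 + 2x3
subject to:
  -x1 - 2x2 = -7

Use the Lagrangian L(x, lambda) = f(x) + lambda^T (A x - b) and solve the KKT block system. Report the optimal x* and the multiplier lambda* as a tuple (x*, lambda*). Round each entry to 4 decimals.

Form the Lagrangian:
  L(x, lambda) = (1/2) x^T Q x + c^T x + lambda^T (A x - b)
Stationarity (grad_x L = 0): Q x + c + A^T lambda = 0.
Primal feasibility: A x = b.

This gives the KKT block system:
  [ Q   A^T ] [ x     ]   [-c ]
  [ A    0  ] [ lambda ] = [ b ]

Solving the linear system:
  x*      = (0.7024, 3.1488, -0.2619)
  lambda* = (8.7976)
  f(x*)   = 39.4554

x* = (0.7024, 3.1488, -0.2619), lambda* = (8.7976)


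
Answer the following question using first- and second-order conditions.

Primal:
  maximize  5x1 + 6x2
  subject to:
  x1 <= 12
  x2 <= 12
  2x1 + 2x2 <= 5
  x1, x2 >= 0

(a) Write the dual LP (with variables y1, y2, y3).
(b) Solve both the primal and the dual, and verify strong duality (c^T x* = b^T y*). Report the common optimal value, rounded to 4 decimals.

The standard primal-dual pair for 'max c^T x s.t. A x <= b, x >= 0' is:
  Dual:  min b^T y  s.t.  A^T y >= c,  y >= 0.

So the dual LP is:
  minimize  12y1 + 12y2 + 5y3
  subject to:
    y1 + 2y3 >= 5
    y2 + 2y3 >= 6
    y1, y2, y3 >= 0

Solving the primal: x* = (0, 2.5).
  primal value c^T x* = 15.
Solving the dual: y* = (0, 0, 3).
  dual value b^T y* = 15.
Strong duality: c^T x* = b^T y*. Confirmed.

15


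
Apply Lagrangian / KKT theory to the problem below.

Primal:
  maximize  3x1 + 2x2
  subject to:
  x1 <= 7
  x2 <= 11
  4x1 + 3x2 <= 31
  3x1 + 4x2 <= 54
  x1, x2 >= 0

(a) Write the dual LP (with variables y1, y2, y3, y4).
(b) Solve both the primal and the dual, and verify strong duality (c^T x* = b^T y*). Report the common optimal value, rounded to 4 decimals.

The standard primal-dual pair for 'max c^T x s.t. A x <= b, x >= 0' is:
  Dual:  min b^T y  s.t.  A^T y >= c,  y >= 0.

So the dual LP is:
  minimize  7y1 + 11y2 + 31y3 + 54y4
  subject to:
    y1 + 4y3 + 3y4 >= 3
    y2 + 3y3 + 4y4 >= 2
    y1, y2, y3, y4 >= 0

Solving the primal: x* = (7, 1).
  primal value c^T x* = 23.
Solving the dual: y* = (0.3333, 0, 0.6667, 0).
  dual value b^T y* = 23.
Strong duality: c^T x* = b^T y*. Confirmed.

23


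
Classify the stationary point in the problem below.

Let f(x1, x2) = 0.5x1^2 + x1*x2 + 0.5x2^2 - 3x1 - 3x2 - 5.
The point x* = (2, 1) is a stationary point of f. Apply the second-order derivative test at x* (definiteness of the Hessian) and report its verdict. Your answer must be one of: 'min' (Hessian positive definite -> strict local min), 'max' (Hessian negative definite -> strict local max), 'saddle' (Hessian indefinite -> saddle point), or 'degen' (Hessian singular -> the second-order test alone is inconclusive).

Compute the Hessian H = grad^2 f:
  H = [[1, 1], [1, 1]]
Verify stationarity: grad f(x*) = H x* + g = (0, 0).
Eigenvalues of H: 0, 2.
H has a zero eigenvalue (singular; positive semidefinite but not definite), so H is neither positive definite, negative definite, nor indefinite. The second-order test alone is inconclusive -> degen.
(Indeed, f is constant along the null direction of H through x*, so x* is not a strict local extremum.)

degen


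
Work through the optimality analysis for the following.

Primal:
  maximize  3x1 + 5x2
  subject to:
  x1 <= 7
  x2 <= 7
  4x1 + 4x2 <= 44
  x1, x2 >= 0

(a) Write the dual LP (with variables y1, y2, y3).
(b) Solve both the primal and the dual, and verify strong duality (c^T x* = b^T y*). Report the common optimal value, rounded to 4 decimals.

The standard primal-dual pair for 'max c^T x s.t. A x <= b, x >= 0' is:
  Dual:  min b^T y  s.t.  A^T y >= c,  y >= 0.

So the dual LP is:
  minimize  7y1 + 7y2 + 44y3
  subject to:
    y1 + 4y3 >= 3
    y2 + 4y3 >= 5
    y1, y2, y3 >= 0

Solving the primal: x* = (4, 7).
  primal value c^T x* = 47.
Solving the dual: y* = (0, 2, 0.75).
  dual value b^T y* = 47.
Strong duality: c^T x* = b^T y*. Confirmed.

47


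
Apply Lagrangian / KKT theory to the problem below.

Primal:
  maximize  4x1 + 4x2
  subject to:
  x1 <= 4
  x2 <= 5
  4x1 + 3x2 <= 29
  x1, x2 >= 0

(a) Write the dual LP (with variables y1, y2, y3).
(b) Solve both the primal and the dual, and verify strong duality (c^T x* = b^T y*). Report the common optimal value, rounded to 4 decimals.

The standard primal-dual pair for 'max c^T x s.t. A x <= b, x >= 0' is:
  Dual:  min b^T y  s.t.  A^T y >= c,  y >= 0.

So the dual LP is:
  minimize  4y1 + 5y2 + 29y3
  subject to:
    y1 + 4y3 >= 4
    y2 + 3y3 >= 4
    y1, y2, y3 >= 0

Solving the primal: x* = (3.5, 5).
  primal value c^T x* = 34.
Solving the dual: y* = (0, 1, 1).
  dual value b^T y* = 34.
Strong duality: c^T x* = b^T y*. Confirmed.

34


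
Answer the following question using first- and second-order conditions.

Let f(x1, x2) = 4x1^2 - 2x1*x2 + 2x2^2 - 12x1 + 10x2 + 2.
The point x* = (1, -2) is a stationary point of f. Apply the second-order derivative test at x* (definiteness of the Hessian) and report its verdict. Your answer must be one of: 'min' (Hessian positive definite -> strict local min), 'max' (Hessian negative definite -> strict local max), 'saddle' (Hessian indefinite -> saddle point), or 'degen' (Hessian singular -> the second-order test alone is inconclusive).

Compute the Hessian H = grad^2 f:
  H = [[8, -2], [-2, 4]]
Verify stationarity: grad f(x*) = H x* + g = (0, 0).
Eigenvalues of H: 3.1716, 8.8284.
Both eigenvalues > 0, so H is positive definite -> x* is a strict local min.

min


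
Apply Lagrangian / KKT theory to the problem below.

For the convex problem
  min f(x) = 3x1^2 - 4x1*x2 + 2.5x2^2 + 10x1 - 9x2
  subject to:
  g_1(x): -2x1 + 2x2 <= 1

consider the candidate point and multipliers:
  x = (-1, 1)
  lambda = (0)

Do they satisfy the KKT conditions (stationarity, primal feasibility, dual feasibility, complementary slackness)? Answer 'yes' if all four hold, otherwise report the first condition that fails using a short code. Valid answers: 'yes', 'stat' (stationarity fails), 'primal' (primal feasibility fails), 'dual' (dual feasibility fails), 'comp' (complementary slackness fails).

Gradient of f: grad f(x) = Q x + c = (0, 0)
Constraint values g_i(x) = a_i^T x - b_i:
  g_1((-1, 1)) = 3
Stationarity residual: grad f(x) + sum_i lambda_i a_i = (0, 0)
  -> stationarity OK
Primal feasibility (all g_i <= 0): FAILS
Dual feasibility (all lambda_i >= 0): OK
Complementary slackness (lambda_i * g_i(x) = 0 for all i): OK

Verdict: the first failing condition is primal_feasibility -> primal.

primal


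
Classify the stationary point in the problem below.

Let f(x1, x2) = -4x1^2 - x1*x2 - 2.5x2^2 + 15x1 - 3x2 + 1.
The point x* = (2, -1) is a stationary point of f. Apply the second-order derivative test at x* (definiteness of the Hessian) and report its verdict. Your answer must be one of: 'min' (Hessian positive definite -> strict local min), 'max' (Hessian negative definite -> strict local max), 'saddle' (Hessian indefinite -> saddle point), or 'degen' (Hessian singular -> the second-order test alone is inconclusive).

Compute the Hessian H = grad^2 f:
  H = [[-8, -1], [-1, -5]]
Verify stationarity: grad f(x*) = H x* + g = (0, 0).
Eigenvalues of H: -8.3028, -4.6972.
Both eigenvalues < 0, so H is negative definite -> x* is a strict local max.

max


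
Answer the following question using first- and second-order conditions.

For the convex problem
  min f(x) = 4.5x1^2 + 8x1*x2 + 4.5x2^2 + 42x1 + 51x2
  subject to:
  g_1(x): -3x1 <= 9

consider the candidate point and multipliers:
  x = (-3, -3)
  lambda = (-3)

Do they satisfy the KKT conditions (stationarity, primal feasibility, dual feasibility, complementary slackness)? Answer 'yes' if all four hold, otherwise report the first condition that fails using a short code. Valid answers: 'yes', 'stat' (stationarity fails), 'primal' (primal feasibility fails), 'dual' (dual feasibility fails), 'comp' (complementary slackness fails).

Gradient of f: grad f(x) = Q x + c = (-9, 0)
Constraint values g_i(x) = a_i^T x - b_i:
  g_1((-3, -3)) = 0
Stationarity residual: grad f(x) + sum_i lambda_i a_i = (0, 0)
  -> stationarity OK
Primal feasibility (all g_i <= 0): OK
Dual feasibility (all lambda_i >= 0): FAILS
Complementary slackness (lambda_i * g_i(x) = 0 for all i): OK

Verdict: the first failing condition is dual_feasibility -> dual.

dual


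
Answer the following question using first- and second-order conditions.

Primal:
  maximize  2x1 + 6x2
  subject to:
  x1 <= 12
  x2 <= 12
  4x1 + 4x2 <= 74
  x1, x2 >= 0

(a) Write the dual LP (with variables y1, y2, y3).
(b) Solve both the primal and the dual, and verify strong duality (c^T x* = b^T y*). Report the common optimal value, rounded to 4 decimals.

The standard primal-dual pair for 'max c^T x s.t. A x <= b, x >= 0' is:
  Dual:  min b^T y  s.t.  A^T y >= c,  y >= 0.

So the dual LP is:
  minimize  12y1 + 12y2 + 74y3
  subject to:
    y1 + 4y3 >= 2
    y2 + 4y3 >= 6
    y1, y2, y3 >= 0

Solving the primal: x* = (6.5, 12).
  primal value c^T x* = 85.
Solving the dual: y* = (0, 4, 0.5).
  dual value b^T y* = 85.
Strong duality: c^T x* = b^T y*. Confirmed.

85


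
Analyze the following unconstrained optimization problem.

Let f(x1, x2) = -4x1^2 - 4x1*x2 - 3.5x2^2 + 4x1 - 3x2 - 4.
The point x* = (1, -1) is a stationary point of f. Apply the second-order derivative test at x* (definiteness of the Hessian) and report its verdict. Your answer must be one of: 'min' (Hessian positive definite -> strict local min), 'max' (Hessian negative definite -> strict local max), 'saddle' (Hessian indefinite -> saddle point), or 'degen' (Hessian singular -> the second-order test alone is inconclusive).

Compute the Hessian H = grad^2 f:
  H = [[-8, -4], [-4, -7]]
Verify stationarity: grad f(x*) = H x* + g = (0, 0).
Eigenvalues of H: -11.5311, -3.4689.
Both eigenvalues < 0, so H is negative definite -> x* is a strict local max.

max


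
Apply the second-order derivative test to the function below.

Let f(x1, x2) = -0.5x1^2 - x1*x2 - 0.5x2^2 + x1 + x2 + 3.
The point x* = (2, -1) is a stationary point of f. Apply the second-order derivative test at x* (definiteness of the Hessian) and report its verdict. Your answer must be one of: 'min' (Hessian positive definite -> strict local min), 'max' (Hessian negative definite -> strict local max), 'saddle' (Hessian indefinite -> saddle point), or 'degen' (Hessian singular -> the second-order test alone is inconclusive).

Compute the Hessian H = grad^2 f:
  H = [[-1, -1], [-1, -1]]
Verify stationarity: grad f(x*) = H x* + g = (0, 0).
Eigenvalues of H: -2, 0.
H has a zero eigenvalue (singular; negative semidefinite but not definite), so H is neither positive definite, negative definite, nor indefinite. The second-order test alone is inconclusive -> degen.
(Indeed, f is constant along the null direction of H through x*, so x* is not a strict local extremum.)

degen


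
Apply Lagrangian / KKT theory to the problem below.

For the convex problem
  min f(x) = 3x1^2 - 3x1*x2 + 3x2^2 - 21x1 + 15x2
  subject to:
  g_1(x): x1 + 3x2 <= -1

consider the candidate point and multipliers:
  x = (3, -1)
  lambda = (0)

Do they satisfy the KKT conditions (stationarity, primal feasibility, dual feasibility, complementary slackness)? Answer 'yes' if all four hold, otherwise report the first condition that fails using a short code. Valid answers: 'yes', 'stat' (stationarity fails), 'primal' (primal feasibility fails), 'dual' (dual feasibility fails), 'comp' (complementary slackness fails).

Gradient of f: grad f(x) = Q x + c = (0, 0)
Constraint values g_i(x) = a_i^T x - b_i:
  g_1((3, -1)) = 1
Stationarity residual: grad f(x) + sum_i lambda_i a_i = (0, 0)
  -> stationarity OK
Primal feasibility (all g_i <= 0): FAILS
Dual feasibility (all lambda_i >= 0): OK
Complementary slackness (lambda_i * g_i(x) = 0 for all i): OK

Verdict: the first failing condition is primal_feasibility -> primal.

primal


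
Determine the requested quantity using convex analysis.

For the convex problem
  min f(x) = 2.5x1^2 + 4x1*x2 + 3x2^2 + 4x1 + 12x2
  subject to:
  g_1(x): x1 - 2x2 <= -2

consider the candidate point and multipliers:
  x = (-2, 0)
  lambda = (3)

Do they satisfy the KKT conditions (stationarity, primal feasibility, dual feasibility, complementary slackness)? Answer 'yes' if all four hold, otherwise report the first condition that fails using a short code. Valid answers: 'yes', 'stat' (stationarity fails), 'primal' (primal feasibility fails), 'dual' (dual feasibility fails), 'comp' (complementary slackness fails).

Gradient of f: grad f(x) = Q x + c = (-6, 4)
Constraint values g_i(x) = a_i^T x - b_i:
  g_1((-2, 0)) = 0
Stationarity residual: grad f(x) + sum_i lambda_i a_i = (-3, -2)
  -> stationarity FAILS
Primal feasibility (all g_i <= 0): OK
Dual feasibility (all lambda_i >= 0): OK
Complementary slackness (lambda_i * g_i(x) = 0 for all i): OK

Verdict: the first failing condition is stationarity -> stat.

stat


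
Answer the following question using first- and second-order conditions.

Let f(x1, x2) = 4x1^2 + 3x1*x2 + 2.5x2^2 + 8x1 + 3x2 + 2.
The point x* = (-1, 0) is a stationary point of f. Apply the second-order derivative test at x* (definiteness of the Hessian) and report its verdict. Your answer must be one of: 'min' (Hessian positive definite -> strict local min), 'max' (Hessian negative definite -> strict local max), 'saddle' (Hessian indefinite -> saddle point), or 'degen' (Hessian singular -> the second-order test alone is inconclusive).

Compute the Hessian H = grad^2 f:
  H = [[8, 3], [3, 5]]
Verify stationarity: grad f(x*) = H x* + g = (0, 0).
Eigenvalues of H: 3.1459, 9.8541.
Both eigenvalues > 0, so H is positive definite -> x* is a strict local min.

min


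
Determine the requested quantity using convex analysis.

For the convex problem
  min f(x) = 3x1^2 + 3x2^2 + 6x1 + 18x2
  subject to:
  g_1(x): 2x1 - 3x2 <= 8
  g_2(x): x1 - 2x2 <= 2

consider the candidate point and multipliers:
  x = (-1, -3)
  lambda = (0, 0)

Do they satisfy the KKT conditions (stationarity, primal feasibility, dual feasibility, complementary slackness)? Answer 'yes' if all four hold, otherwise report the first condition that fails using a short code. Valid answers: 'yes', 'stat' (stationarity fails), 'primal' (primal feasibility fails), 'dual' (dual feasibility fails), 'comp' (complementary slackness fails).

Gradient of f: grad f(x) = Q x + c = (0, 0)
Constraint values g_i(x) = a_i^T x - b_i:
  g_1((-1, -3)) = -1
  g_2((-1, -3)) = 3
Stationarity residual: grad f(x) + sum_i lambda_i a_i = (0, 0)
  -> stationarity OK
Primal feasibility (all g_i <= 0): FAILS
Dual feasibility (all lambda_i >= 0): OK
Complementary slackness (lambda_i * g_i(x) = 0 for all i): OK

Verdict: the first failing condition is primal_feasibility -> primal.

primal


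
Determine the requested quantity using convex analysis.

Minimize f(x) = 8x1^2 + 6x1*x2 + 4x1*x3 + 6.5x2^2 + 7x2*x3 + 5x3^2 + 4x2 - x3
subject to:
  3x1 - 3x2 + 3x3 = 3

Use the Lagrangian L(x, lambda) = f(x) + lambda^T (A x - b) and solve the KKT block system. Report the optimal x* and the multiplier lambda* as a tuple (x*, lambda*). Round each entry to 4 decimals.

Form the Lagrangian:
  L(x, lambda) = (1/2) x^T Q x + c^T x + lambda^T (A x - b)
Stationarity (grad_x L = 0): Q x + c + A^T lambda = 0.
Primal feasibility: A x = b.

This gives the KKT block system:
  [ Q   A^T ] [ x     ]   [-c ]
  [ A    0  ] [ lambda ] = [ b ]

Solving the linear system:
  x*      = (0.0729, -0.5267, 0.4003)
  lambda* = (0.1307)
  f(x*)   = -1.4498

x* = (0.0729, -0.5267, 0.4003), lambda* = (0.1307)


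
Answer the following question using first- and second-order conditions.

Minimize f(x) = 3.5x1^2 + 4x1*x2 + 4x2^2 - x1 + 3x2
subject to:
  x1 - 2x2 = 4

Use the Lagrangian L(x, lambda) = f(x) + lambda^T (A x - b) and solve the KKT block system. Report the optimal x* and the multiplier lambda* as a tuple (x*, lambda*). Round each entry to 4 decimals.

Form the Lagrangian:
  L(x, lambda) = (1/2) x^T Q x + c^T x + lambda^T (A x - b)
Stationarity (grad_x L = 0): Q x + c + A^T lambda = 0.
Primal feasibility: A x = b.

This gives the KKT block system:
  [ Q   A^T ] [ x     ]   [-c ]
  [ A    0  ] [ lambda ] = [ b ]

Solving the linear system:
  x*      = (1.1923, -1.4038)
  lambda* = (-1.7308)
  f(x*)   = 0.7596

x* = (1.1923, -1.4038), lambda* = (-1.7308)
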